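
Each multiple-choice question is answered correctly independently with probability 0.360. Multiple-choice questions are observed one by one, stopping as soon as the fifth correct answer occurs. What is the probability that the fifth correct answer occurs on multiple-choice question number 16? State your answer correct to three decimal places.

Y = trial on which the fifth success occurs; negative binomial, r=5, p=0.36.
P(Y=16) = C(15,4) · p^5 · (1−p)^11
= 1365 · 0.0060466 · 0.0073787 = 0.06090

0.061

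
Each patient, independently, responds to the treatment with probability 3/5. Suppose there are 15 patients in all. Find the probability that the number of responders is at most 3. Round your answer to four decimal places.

X ~ Binomial(15, 0.60); P(X ≤ 3) = Σ C(15,k) p^k (1−p)^(15−k) over k:
  k=0: C(15,0)·0.60^0·0.40^15 = 0.000001
  k=1: C(15,1)·0.60^1·0.40^14 = 0.000024
  k=2: C(15,2)·0.60^2·0.40^13 = 0.000254
  k=3: C(15,3)·0.60^3·0.40^12 = 0.001649
Total = 0.001928

0.0019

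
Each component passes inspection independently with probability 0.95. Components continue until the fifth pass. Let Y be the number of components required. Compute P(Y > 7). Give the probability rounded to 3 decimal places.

0.004

Needing more than 7 components ⇔ fewer than 5 successes in the first 7. With X ~ Binomial(7, 0.95), P(Y > 7) = P(X ≤ 4).
  k=0: C(7,0)·0.95^0·0.05^7 = 0.00000
  k=1: C(7,1)·0.95^1·0.05^6 = 0.00000
  k=2: C(7,2)·0.95^2·0.05^5 = 0.00001
  k=3: C(7,3)·0.95^3·0.05^4 = 0.00019
  k=4: C(7,4)·0.95^4·0.05^3 = 0.00356
P(X ≤ 4) = 0.00376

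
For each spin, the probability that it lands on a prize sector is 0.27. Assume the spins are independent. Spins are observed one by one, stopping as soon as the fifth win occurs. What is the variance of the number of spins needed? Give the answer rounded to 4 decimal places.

Y = total spins until the fifth success; negative binomial with r=5, p=0.27.
Var(Y) = r(1−p)/p² = 5·0.73 / 0.27² = 50.068587

50.0686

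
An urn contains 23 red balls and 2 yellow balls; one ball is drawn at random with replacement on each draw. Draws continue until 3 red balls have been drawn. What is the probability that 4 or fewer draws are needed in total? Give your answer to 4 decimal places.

0.9656

Finishing within 4 draws ⇔ at least 3 successes in the first 4. With X ~ Binomial(4, 0.92), P(Y ≤ 4) = 1 − P(X ≤ 2).
  k=0: C(4,0)·0.92^0·0.08^4 = 0.000041
  k=1: C(4,1)·0.92^1·0.08^3 = 0.001884
  k=2: C(4,2)·0.92^2·0.08^2 = 0.032502
1 − 0.034427 = 0.965573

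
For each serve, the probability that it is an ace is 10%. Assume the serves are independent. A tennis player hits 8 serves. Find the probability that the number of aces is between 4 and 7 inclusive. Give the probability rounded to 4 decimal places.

0.0050

X ~ Binomial(8, 0.10); P(4 ≤ X ≤ 7) = Σ C(8,k) p^k (1−p)^(8−k) over k:
  k=4: C(8,4)·0.10^4·0.90^4 = 0.004593
  k=5: C(8,5)·0.10^5·0.90^3 = 0.000408
  k=6: C(8,6)·0.10^6·0.90^2 = 0.000023
  k=7: C(8,7)·0.10^7·0.90^1 = 0.000001
Total = 0.005024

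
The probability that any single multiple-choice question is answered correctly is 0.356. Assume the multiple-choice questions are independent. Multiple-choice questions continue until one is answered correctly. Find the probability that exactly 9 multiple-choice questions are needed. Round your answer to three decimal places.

0.011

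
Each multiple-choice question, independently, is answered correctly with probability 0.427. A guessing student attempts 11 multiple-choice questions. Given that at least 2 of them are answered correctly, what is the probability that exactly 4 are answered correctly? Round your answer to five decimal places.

X ~ Binomial(11, 0.427). Want P(X=4 | X≥2) = P(X=4) / P(X≥2).
P(X=4) = C(11,4)·0.427^4·0.573^7 = 0.2224886
P(X≥2) = 1 − 0.0021863 − 0.0179212 = 0.9798926
Ratio = 0.2224886 / 0.9798926 = 0.2270541

0.22705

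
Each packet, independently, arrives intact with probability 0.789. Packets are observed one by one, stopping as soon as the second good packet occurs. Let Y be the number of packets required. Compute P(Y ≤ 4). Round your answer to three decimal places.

0.968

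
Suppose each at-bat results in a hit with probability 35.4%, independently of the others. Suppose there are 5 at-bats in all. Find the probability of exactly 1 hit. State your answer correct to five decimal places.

0.30825

X ~ Binomial(n=5, p=0.354).
P(X=1) = C(5,1) · p^1 · (1−p)^4
= 5 · 0.354 · 0.17415 = 0.3082502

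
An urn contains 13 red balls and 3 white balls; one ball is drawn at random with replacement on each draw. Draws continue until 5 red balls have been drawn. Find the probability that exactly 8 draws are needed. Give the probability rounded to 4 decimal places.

0.0817

Y = trial on which the fifth success occurs; negative binomial, r=5, p=0.8125.
P(Y=8) = C(7,4) · p^5 · (1−p)^3
= 35 · 0.35409 · 0.0065918 = 0.081694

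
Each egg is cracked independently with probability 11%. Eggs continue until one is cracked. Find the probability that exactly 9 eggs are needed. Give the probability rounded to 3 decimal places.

Geometric (trials to first success), p = 0.11.
P(Y = 9) = (1−p)^8 · p = 0.39366 · 0.11 = 0.04330

0.043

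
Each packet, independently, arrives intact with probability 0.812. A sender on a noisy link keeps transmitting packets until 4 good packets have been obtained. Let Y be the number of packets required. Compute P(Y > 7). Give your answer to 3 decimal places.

Needing more than 7 packets ⇔ fewer than 4 successes in the first 7. With X ~ Binomial(7, 0.812), P(Y > 7) = P(X ≤ 3).
  k=0: C(7,0)·0.812^0·0.188^7 = 0.00001
  k=1: C(7,1)·0.812^1·0.188^6 = 0.00025
  k=2: C(7,2)·0.812^2·0.188^5 = 0.00325
  k=3: C(7,3)·0.812^3·0.188^4 = 0.02341
P(X ≤ 3) = 0.02692

0.027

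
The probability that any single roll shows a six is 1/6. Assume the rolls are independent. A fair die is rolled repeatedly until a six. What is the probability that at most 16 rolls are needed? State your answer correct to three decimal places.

0.946

Y = number of rolls to the first success; geometric, p = 0.166667.
P(Y ≤ 16) = 1 − (1−p)^16 = 1 − 0.05409 = 0.94591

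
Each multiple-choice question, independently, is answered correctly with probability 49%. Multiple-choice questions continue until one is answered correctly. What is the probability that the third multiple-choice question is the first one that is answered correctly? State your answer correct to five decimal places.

0.12745

Geometric (trials to first success), p = 0.49.
P(Y = 3) = (1−p)^2 · p = 0.2601 · 0.49 = 0.1274490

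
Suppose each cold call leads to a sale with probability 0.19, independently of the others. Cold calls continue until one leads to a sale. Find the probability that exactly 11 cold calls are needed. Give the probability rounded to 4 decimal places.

Geometric (trials to first success), p = 0.19.
P(Y = 11) = (1−p)^10 · p = 0.12158 · 0.19 = 0.023100

0.0231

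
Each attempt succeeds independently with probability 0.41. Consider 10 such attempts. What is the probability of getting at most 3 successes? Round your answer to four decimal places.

0.3575

X ~ Binomial(10, 0.41); P(X ≤ 3) = Σ C(10,k) p^k (1−p)^(10−k) over k:
  k=0: C(10,0)·0.41^0·0.59^10 = 0.005111
  k=1: C(10,1)·0.41^1·0.59^9 = 0.035518
  k=2: C(10,2)·0.41^2·0.59^8 = 0.111070
  k=3: C(10,3)·0.41^3·0.59^7 = 0.205824
Total = 0.357524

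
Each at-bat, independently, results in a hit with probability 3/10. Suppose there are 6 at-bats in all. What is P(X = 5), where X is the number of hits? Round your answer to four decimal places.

0.0102

X ~ Binomial(n=6, p=0.30).
P(X=5) = C(6,5) · p^5 · (1−p)^1
= 6 · 0.00243 · 0.7 = 0.010206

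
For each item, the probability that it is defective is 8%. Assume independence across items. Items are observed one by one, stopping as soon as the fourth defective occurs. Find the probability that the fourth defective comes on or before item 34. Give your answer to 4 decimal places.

0.2875

Finishing within 34 items ⇔ at least 4 successes in the first 34. With X ~ Binomial(34, 0.08), P(Y ≤ 34) = 1 − P(X ≤ 3).
  k=0: C(34,0)·0.08^0·0.92^34 = 0.058720
  k=1: C(34,1)·0.08^1·0.92^33 = 0.173607
  k=2: C(34,2)·0.08^2·0.92^32 = 0.249088
  k=3: C(34,3)·0.08^3·0.92^31 = 0.231038
1 − 0.712454 = 0.287546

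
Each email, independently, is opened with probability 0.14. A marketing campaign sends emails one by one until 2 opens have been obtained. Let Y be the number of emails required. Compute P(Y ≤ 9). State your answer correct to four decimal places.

0.3657

Finishing within 9 emails ⇔ at least 2 successes in the first 9. With X ~ Binomial(9, 0.14), P(Y ≤ 9) = 1 − P(X ≤ 1).
  k=0: C(9,0)·0.14^0·0.86^9 = 0.257327
  k=1: C(9,1)·0.14^1·0.86^8 = 0.377015
1 − 0.634342 = 0.365658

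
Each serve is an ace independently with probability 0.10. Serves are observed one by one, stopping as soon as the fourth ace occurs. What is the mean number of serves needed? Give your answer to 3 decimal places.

40.000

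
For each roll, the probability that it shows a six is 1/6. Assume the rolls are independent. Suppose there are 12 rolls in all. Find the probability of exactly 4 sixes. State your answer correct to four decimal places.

X ~ Binomial(n=12, p=0.166667).
P(X=4) = C(12,4) · p^4 · (1−p)^8
= 495 · 0.0007716 · 0.23257 = 0.088828

0.0888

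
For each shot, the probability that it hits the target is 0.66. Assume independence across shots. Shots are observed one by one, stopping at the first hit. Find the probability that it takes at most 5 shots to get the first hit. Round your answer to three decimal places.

Y = number of shots to the first success; geometric, p = 0.66.
P(Y ≤ 5) = 1 − (1−p)^5 = 1 − 0.00454 = 0.99546

0.995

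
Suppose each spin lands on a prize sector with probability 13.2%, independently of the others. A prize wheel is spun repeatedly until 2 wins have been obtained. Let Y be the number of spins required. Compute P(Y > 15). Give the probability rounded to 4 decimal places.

0.3925

Needing more than 15 spins ⇔ fewer than 2 successes in the first 15. With X ~ Binomial(15, 0.132), P(Y > 15) = P(X ≤ 1).
  k=0: C(15,0)·0.132^0·0.868^15 = 0.119618
  k=1: C(15,1)·0.132^1·0.868^14 = 0.272861
P(X ≤ 1) = 0.392479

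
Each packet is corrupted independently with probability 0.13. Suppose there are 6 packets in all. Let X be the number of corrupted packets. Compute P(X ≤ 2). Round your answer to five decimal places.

0.96762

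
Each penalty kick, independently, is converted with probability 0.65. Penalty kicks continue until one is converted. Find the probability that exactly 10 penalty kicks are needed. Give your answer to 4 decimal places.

0.0001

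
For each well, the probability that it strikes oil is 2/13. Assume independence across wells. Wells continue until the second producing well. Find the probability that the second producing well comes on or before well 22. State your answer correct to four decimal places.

Finishing within 22 wells ⇔ at least 2 successes in the first 22. With X ~ Binomial(22, 0.153846), P(Y ≤ 22) = 1 − P(X ≤ 1).
  k=0: C(22,0)·0.153846^0·0.846154^22 = 0.025345
  k=1: C(22,1)·0.153846^1·0.846154^21 = 0.101378
1 − 0.126723 = 0.873277

0.8733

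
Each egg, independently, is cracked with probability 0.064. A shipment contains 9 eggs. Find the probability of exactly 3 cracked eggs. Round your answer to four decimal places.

X ~ Binomial(n=9, p=0.064).
P(X=3) = C(9,3) · p^3 · (1−p)^6
= 84 · 0.00026214 · 0.67244 = 0.014807

0.0148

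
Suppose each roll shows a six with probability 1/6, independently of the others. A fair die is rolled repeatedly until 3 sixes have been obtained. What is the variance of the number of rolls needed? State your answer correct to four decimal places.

Y = total rolls until the third success; negative binomial with r=3, p=0.166667.
Var(Y) = r(1−p)/p² = 3·0.833333 / 0.166667² = 90.000000

90.0000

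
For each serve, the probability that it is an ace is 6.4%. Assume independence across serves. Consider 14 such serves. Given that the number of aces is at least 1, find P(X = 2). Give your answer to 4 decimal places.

0.2791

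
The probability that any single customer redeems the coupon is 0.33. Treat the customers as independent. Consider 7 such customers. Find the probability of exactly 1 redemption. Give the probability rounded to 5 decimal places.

X ~ Binomial(n=7, p=0.33).
P(X=1) = C(7,1) · p^1 · (1−p)^6
= 7 · 0.33 · 0.090458 = 0.2089589

0.20896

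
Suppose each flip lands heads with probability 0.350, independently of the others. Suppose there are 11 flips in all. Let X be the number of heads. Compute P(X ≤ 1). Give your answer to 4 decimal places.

X ~ Binomial(11, 0.35); P(X ≤ 1) = Σ C(11,k) p^k (1−p)^(11−k) over k:
  k=0: C(11,0)·0.35^0·0.65^11 = 0.008751
  k=1: C(11,1)·0.35^1·0.65^10 = 0.051832
Total = 0.060582

0.0606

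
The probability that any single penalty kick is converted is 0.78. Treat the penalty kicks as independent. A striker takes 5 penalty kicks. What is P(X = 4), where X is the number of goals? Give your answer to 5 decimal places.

0.40717

X ~ Binomial(n=5, p=0.78).
P(X=4) = C(5,4) · p^4 · (1−p)^1
= 5 · 0.37015 · 0.22 = 0.4071656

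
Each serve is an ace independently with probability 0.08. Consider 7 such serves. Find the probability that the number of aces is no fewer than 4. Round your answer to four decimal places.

0.0012

X ~ Binomial(7, 0.08); P(X ≥ 4) = Σ C(7,k) p^k (1−p)^(7−k) over k:
  k=4: C(7,4)·0.08^4·0.92^3 = 0.001116
  k=5: C(7,5)·0.08^5·0.92^2 = 0.000058
  k=6: C(7,6)·0.08^6·0.92^1 = 0.000002
  k=7: C(7,7)·0.08^7·0.92^0 = 0.000000
Total = 0.001176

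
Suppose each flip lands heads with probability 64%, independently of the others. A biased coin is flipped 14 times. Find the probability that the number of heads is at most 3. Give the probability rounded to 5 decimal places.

0.00145

X ~ Binomial(14, 0.64); P(X ≤ 3) = Σ C(14,k) p^k (1−p)^(14−k) over k:
  k=0: C(14,0)·0.64^0·0.36^14 = 0.0000006
  k=1: C(14,1)·0.64^1·0.36^13 = 0.0000153
  k=2: C(14,2)·0.64^2·0.36^12 = 0.0001766
  k=3: C(14,3)·0.64^3·0.36^11 = 0.0012559
Total = 0.0014485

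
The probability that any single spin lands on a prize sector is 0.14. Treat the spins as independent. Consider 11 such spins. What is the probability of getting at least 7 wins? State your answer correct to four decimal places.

X ~ Binomial(11, 0.14); P(X ≥ 7) = Σ C(11,k) p^k (1−p)^(11−k) over k:
  k=7: C(11,7)·0.14^7·0.86^4 = 0.000190
  k=8: C(11,8)·0.14^8·0.86^3 = 0.000015
  k=9: C(11,9)·0.14^9·0.86^2 = 0.000001
  k=10: C(11,10)·0.14^10·0.86^1 = 0.000000
  k=11: C(11,11)·0.14^11·0.86^0 = 0.000000
Total = 0.000207

0.0002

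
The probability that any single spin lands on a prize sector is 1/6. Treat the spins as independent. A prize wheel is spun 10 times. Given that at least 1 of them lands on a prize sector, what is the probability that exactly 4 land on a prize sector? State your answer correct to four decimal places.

X ~ Binomial(10, 0.166667). Want P(X=4 | X≥1) = P(X=4) / P(X≥1).
P(X=4) = C(10,4)·0.166667^4·0.833333^6 = 0.054266
P(X≥1) = 1 − 0.161506 = 0.838494
Ratio = 0.054266 / 0.838494 = 0.064718

0.0647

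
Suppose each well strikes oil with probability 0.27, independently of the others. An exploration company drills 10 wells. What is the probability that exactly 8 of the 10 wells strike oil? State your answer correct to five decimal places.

0.00068

X ~ Binomial(n=10, p=0.27).
P(X=8) = C(10,8) · p^8 · (1−p)^2
= 45 · 2.8243e-05 · 0.5329 = 0.0006773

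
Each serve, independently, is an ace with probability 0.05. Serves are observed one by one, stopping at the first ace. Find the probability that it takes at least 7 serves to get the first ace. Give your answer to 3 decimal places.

Y = number of serves to the first success; geometric, p = 0.05.
P(Y > 6) = P(first 6 all fail) = (1−p)^6 = 0.73509

0.735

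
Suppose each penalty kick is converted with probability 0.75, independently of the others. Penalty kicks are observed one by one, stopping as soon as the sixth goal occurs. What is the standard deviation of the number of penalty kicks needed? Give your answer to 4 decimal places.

Y = total penalty kicks until the sixth success; negative binomial with r=6, p=0.75.
SD(Y) = √[r(1−p)/p²] = √(2.666667) = 1.632993

1.6330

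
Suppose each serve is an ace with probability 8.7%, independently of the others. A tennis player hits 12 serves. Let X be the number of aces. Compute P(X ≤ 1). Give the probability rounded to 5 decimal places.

X ~ Binomial(12, 0.087); P(X ≤ 1) = Σ C(12,k) p^k (1−p)^(12−k) over k:
  k=0: C(12,0)·0.087^0·0.913^12 = 0.3354666
  k=1: C(12,1)·0.087^1·0.913^11 = 0.3836004
Total = 0.7190670

0.71907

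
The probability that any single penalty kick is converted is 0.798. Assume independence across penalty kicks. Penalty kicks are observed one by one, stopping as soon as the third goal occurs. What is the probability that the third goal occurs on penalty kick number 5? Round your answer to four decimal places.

Y = trial on which the third success occurs; negative binomial, r=3, p=0.798.
P(Y=5) = C(4,2) · p^3 · (1−p)^2
= 6 · 0.50817 · 0.040804 = 0.124412

0.1244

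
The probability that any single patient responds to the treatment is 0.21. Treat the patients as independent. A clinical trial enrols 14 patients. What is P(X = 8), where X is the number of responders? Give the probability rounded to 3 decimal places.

0.003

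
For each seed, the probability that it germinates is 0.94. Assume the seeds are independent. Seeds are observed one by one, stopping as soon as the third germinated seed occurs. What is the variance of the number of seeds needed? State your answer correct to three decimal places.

Y = total seeds until the third success; negative binomial with r=3, p=0.94.
Var(Y) = r(1−p)/p² = 3·0.06 / 0.94² = 0.20371

0.204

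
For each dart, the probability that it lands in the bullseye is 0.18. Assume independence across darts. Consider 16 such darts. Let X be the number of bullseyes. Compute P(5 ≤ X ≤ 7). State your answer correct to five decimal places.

X ~ Binomial(16, 0.18); P(5 ≤ X ≤ 7) = Σ C(16,k) p^k (1−p)^(16−k) over k:
  k=5: C(16,5)·0.18^5·0.82^11 = 0.0930245
  k=6: C(16,6)·0.18^6·0.82^10 = 0.0374367
  k=7: C(16,7)·0.18^7·0.82^9 = 0.0117397
Total = 0.1422010

0.14220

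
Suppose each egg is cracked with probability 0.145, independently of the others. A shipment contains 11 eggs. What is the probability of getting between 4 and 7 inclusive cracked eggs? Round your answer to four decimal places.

0.0625

X ~ Binomial(11, 0.145); P(4 ≤ X ≤ 7) = Σ C(11,k) p^k (1−p)^(11−k) over k:
  k=4: C(11,4)·0.145^4·0.855^7 = 0.048725
  k=5: C(11,5)·0.145^5·0.855^6 = 0.011569
  k=6: C(11,6)·0.145^6·0.855^5 = 0.001962
  k=7: C(11,7)·0.145^7·0.855^4 = 0.000238
Total = 0.062493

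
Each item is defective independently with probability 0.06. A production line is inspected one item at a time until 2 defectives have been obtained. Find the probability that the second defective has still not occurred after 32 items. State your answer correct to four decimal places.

0.4201

Needing more than 32 items ⇔ fewer than 2 successes in the first 32. With X ~ Binomial(32, 0.06), P(Y > 32) = P(X ≤ 1).
  k=0: C(32,0)·0.06^0·0.94^32 = 0.138067
  k=1: C(32,1)·0.06^1·0.94^31 = 0.282010
P(X ≤ 1) = 0.420078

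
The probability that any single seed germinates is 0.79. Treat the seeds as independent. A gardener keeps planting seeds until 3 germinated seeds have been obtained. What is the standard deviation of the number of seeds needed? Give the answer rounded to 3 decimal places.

1.005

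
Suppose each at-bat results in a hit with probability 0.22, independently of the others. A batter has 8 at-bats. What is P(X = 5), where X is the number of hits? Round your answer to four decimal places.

0.0137

X ~ Binomial(n=8, p=0.22).
P(X=5) = C(8,5) · p^5 · (1−p)^3
= 56 · 0.00051536 · 0.47455 = 0.013696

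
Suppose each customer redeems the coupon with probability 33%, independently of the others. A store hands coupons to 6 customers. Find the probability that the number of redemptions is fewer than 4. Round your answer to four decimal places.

0.9031

X ~ Binomial(6, 0.33); P(X ≤ 3) = Σ C(6,k) p^k (1−p)^(6−k) over k:
  k=0: C(6,0)·0.33^0·0.67^6 = 0.090458
  k=1: C(6,1)·0.33^1·0.67^5 = 0.267325
  k=2: C(6,2)·0.33^2·0.67^4 = 0.329169
  k=3: C(6,3)·0.33^3·0.67^3 = 0.216170
Total = 0.903122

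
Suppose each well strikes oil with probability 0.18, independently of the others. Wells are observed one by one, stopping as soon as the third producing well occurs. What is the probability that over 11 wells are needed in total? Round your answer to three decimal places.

Needing more than 11 wells ⇔ fewer than 3 successes in the first 11. With X ~ Binomial(11, 0.18), P(Y > 11) = P(X ≤ 2).
  k=0: C(11,0)·0.18^0·0.82^11 = 0.11271
  k=1: C(11,1)·0.18^1·0.82^10 = 0.27215
  k=2: C(11,2)·0.18^2·0.82^9 = 0.29870
P(X ≤ 2) = 0.68355

0.684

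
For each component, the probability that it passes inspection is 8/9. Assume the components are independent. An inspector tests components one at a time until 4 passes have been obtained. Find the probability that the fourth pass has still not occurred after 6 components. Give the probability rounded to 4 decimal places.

0.0212

Needing more than 6 components ⇔ fewer than 4 successes in the first 6. With X ~ Binomial(6, 0.888889), P(Y > 6) = P(X ≤ 3).
  k=0: C(6,0)·0.888889^0·0.111111^6 = 0.000002
  k=1: C(6,1)·0.888889^1·0.111111^5 = 0.000090
  k=2: C(6,2)·0.888889^2·0.111111^4 = 0.001806
  k=3: C(6,3)·0.888889^3·0.111111^3 = 0.019268
P(X ≤ 3) = 0.021167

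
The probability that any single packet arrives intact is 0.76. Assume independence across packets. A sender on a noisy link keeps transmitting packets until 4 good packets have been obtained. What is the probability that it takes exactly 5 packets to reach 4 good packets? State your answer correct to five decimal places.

0.32028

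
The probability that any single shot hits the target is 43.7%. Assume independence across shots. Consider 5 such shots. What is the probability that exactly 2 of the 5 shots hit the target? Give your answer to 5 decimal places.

X ~ Binomial(n=5, p=0.437).
P(X=2) = C(5,2) · p^2 · (1−p)^3
= 10 · 0.19097 · 0.17845 = 0.3407910

0.34079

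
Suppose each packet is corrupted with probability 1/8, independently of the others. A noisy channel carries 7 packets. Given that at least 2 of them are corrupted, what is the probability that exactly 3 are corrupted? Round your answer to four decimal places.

X ~ Binomial(7, 0.125). Want P(X=3 | X≥2) = P(X=3) / P(X≥2).
P(X=3) = C(7,3)·0.125^3·0.875^4 = 0.040071
P(X≥2) = 1 − 0.392696 − 0.392696 = 0.214608
Ratio = 0.040071 / 0.214608 = 0.186717

0.1867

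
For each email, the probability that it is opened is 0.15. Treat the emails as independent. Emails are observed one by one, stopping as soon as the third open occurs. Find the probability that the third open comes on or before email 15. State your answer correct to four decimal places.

Finishing within 15 emails ⇔ at least 3 successes in the first 15. With X ~ Binomial(15, 0.15), P(Y ≤ 15) = 1 − P(X ≤ 2).
  k=0: C(15,0)·0.15^0·0.85^15 = 0.087354
  k=1: C(15,1)·0.15^1·0.85^14 = 0.231232
  k=2: C(15,2)·0.15^2·0.85^13 = 0.285639
1 − 0.604225 = 0.395775

0.3958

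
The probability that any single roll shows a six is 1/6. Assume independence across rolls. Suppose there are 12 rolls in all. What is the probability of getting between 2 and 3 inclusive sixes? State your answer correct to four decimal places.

0.4935

X ~ Binomial(12, 0.166667); P(2 ≤ X ≤ 3) = Σ C(12,k) p^k (1−p)^(12−k) over k:
  k=2: C(12,2)·0.166667^2·0.833333^10 = 0.296094
  k=3: C(12,3)·0.166667^3·0.833333^9 = 0.197396
Total = 0.493489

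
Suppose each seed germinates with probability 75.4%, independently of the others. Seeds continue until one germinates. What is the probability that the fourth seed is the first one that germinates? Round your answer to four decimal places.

0.0112

Geometric (trials to first success), p = 0.754.
P(Y = 4) = (1−p)^3 · p = 0.014887 · 0.754 = 0.011225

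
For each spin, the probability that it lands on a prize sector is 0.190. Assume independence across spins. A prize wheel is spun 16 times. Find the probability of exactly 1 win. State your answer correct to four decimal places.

0.1289

X ~ Binomial(n=16, p=0.19).
P(X=1) = C(16,1) · p^1 · (1−p)^15
= 16 · 0.19 · 0.042391 = 0.128869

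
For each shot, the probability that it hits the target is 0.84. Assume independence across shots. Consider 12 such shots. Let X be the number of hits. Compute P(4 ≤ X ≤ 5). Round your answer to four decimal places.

X ~ Binomial(12, 0.84); P(4 ≤ X ≤ 5) = Σ C(12,k) p^k (1−p)^(12−k) over k:
  k=4: C(12,4)·0.84^4·0.16^8 = 0.000106
  k=5: C(12,5)·0.84^5·0.16^7 = 0.000889
Total = 0.000995

0.0010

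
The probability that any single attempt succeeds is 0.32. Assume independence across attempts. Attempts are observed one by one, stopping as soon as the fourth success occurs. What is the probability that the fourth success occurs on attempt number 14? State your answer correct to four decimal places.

0.0634

Y = trial on which the fourth success occurs; negative binomial, r=4, p=0.32.
P(Y=14) = C(13,3) · p^4 · (1−p)^10
= 286 · 0.010486 · 0.021139 = 0.063395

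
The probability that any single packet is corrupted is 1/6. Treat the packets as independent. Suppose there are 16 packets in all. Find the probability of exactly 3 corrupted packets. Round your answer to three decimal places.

X ~ Binomial(n=16, p=0.166667).
P(X=3) = C(16,3) · p^3 · (1−p)^13
= 560 · 0.0046296 · 0.093464 = 0.24231

0.242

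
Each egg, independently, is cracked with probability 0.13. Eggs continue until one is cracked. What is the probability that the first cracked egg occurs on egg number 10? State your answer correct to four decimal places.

0.0371

Geometric (trials to first success), p = 0.13.
P(Y = 10) = (1−p)^9 · p = 0.28554 · 0.13 = 0.037121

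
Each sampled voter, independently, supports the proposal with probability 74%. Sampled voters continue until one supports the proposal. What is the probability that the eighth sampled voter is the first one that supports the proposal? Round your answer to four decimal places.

Geometric (trials to first success), p = 0.74.
P(Y = 8) = (1−p)^7 · p = 8.0318e-05 · 0.74 = 0.000059

0.0001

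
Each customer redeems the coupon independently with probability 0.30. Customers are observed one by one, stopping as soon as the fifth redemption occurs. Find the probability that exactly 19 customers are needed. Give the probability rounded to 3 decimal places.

Y = trial on which the fifth success occurs; negative binomial, r=5, p=0.30.
P(Y=19) = C(18,4) · p^5 · (1−p)^14
= 3060 · 0.00243 · 0.0067822 = 0.05043

0.050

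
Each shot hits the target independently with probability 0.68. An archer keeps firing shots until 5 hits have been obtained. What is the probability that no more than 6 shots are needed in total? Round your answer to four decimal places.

Finishing within 6 shots ⇔ at least 5 successes in the first 6. With X ~ Binomial(6, 0.68), P(Y ≤ 6) = 1 − P(X ≤ 4).
  k=0: C(6,0)·0.68^0·0.32^6 = 0.001074
  k=1: C(6,1)·0.68^1·0.32^5 = 0.013690
  k=2: C(6,2)·0.68^2·0.32^4 = 0.072729
  k=3: C(6,3)·0.68^3·0.32^3 = 0.206066
  k=4: C(6,4)·0.68^4·0.32^2 = 0.328418
1 − 0.621977 = 0.378023

0.3780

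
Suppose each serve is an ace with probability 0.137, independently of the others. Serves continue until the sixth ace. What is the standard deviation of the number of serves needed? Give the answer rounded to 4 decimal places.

Y = total serves until the sixth success; negative binomial with r=6, p=0.137.
SD(Y) = √[r(1−p)/p²] = √(275.880441) = 16.609649

16.6096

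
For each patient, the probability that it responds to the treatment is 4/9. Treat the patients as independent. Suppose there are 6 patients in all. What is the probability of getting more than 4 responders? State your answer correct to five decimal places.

X ~ Binomial(6, 0.444444); P(X ≥ 5) = Σ C(6,k) p^k (1−p)^(6−k) over k:
  k=5: C(6,5)·0.444444^5·0.555556^1 = 0.0578051
  k=6: C(6,6)·0.444444^6·0.555556^0 = 0.0077073
Total = 0.0655124

0.06551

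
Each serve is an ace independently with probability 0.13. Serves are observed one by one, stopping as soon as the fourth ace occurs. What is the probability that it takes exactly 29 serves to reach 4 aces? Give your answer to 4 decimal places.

Y = trial on which the fourth success occurs; negative binomial, r=4, p=0.13.
P(Y=29) = C(28,3) · p^4 · (1−p)^25
= 3276 · 0.00028561 · 0.03076 = 0.028781

0.0288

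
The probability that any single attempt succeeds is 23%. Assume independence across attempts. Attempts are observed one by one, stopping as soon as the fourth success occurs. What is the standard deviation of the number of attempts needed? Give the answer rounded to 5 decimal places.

Y = total attempts until the fourth success; negative binomial with r=4, p=0.23.
SD(Y) = √[r(1−p)/p²] = √(58.2230624) = 7.6304038

7.63040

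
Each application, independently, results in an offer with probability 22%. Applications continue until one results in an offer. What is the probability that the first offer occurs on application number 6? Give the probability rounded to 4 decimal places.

Geometric (trials to first success), p = 0.22.
P(Y = 6) = (1−p)^5 · p = 0.28872 · 0.22 = 0.063518

0.0635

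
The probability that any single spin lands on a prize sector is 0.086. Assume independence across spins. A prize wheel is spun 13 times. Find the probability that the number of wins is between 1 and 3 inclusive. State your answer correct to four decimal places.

0.6686

X ~ Binomial(13, 0.086); P(1 ≤ X ≤ 3) = Σ C(13,k) p^k (1−p)^(13−k) over k:
  k=1: C(13,1)·0.086^1·0.914^12 = 0.380011
  k=2: C(13,2)·0.086^2·0.914^11 = 0.214536
  k=3: C(13,3)·0.086^3·0.914^10 = 0.074016
Total = 0.668562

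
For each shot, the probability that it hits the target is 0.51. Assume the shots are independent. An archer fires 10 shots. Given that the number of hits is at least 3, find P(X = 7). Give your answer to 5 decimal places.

X ~ Binomial(10, 0.51). Want P(X=7 | X≥3) = P(X=7) / P(X≥3).
P(X=7) = C(10,7)·0.51^7·0.49^3 = 0.1266954
P(X≥3) = 1 − 0.0007979 − 0.0083049 − 0.0388975 = 0.9519997
Ratio = 0.1266954 / 0.9519997 = 0.1330834

0.13308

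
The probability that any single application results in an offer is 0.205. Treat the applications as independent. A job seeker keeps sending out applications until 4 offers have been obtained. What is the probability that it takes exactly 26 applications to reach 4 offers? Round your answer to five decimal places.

0.02611

Y = trial on which the fourth success occurs; negative binomial, r=4, p=0.205.
P(Y=26) = C(25,3) · p^4 · (1−p)^22
= 2300 · 0.0017661 · 0.006428 = 0.0261108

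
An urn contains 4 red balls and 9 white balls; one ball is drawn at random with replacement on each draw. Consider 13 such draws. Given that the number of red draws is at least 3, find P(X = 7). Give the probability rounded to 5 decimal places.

X ~ Binomial(13, 0.307692). Want P(X=7 | X≥3) = P(X=7) / P(X≥3).
P(X=7) = C(13,7)·0.307692^7·0.692308^6 = 0.0493320
P(X≥3) = 1 − 0.0083925 − 0.0484897 − 0.1293060 = 0.8138118
Ratio = 0.0493320 / 0.8138118 = 0.0606184

0.06062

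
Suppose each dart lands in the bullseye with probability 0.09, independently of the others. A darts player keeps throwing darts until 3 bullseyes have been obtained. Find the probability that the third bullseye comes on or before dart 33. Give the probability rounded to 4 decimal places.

Finishing within 33 darts ⇔ at least 3 successes in the first 33. With X ~ Binomial(33, 0.09), P(Y ≤ 33) = 1 − P(X ≤ 2).
  k=0: C(33,0)·0.09^0·0.91^33 = 0.044501
  k=1: C(33,1)·0.09^1·0.91^32 = 0.145238
  k=2: C(33,2)·0.09^2·0.91^31 = 0.229828
1 − 0.419566 = 0.580434

0.5804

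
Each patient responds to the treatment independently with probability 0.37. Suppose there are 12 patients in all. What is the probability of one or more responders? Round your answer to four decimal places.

P(at least one) = 1 − P(none) = 1 − (1 − 0.37)^12
= 1 − 0.003909 = 0.996091

0.9961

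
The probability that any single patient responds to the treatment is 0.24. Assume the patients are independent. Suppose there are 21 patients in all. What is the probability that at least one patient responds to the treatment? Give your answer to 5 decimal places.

0.99686

P(at least one) = 1 − P(none) = 1 − (1 − 0.24)^21
= 1 − 0.0031411 = 0.9968589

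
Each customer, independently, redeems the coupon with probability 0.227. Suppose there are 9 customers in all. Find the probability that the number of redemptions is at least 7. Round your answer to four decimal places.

0.0007

X ~ Binomial(9, 0.227); P(X ≥ 7) = Σ C(9,k) p^k (1−p)^(9−k) over k:
  k=7: C(9,7)·0.227^7·0.773^2 = 0.000668
  k=8: C(9,8)·0.227^8·0.773^1 = 0.000049
  k=9: C(9,9)·0.227^9·0.773^0 = 0.000002
Total = 0.000719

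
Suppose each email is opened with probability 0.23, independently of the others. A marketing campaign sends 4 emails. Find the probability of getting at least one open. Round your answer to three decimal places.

0.648

P(at least one) = 1 − P(none) = 1 − (1 − 0.23)^4
= 1 − 0.35153 = 0.64847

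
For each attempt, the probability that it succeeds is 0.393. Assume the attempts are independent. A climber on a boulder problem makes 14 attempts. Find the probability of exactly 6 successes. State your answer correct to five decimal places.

X ~ Binomial(n=14, p=0.393).
P(X=6) = C(14,6) · p^6 · (1−p)^8
= 3003 · 0.0036843 · 0.018429 = 0.2039014

0.20390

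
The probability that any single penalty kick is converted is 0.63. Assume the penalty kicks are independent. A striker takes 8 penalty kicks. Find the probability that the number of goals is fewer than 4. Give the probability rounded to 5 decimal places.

0.13075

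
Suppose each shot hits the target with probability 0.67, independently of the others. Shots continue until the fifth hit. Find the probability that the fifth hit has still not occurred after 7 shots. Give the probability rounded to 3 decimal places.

0.422

Needing more than 7 shots ⇔ fewer than 5 successes in the first 7. With X ~ Binomial(7, 0.67), P(Y > 7) = P(X ≤ 4).
  k=0: C(7,0)·0.67^0·0.33^7 = 0.00043
  k=1: C(7,1)·0.67^1·0.33^6 = 0.00606
  k=2: C(7,2)·0.67^2·0.33^5 = 0.03689
  k=3: C(7,3)·0.67^3·0.33^4 = 0.12484
  k=4: C(7,4)·0.67^4·0.33^3 = 0.25346
P(X ≤ 4) = 0.42167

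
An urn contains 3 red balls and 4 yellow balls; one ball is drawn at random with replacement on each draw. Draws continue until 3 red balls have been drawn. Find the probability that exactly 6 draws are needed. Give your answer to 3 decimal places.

0.147

Y = trial on which the third success occurs; negative binomial, r=3, p=0.428571.
P(Y=6) = C(5,2) · p^3 · (1−p)^3
= 10 · 0.078717 · 0.18659 = 0.14688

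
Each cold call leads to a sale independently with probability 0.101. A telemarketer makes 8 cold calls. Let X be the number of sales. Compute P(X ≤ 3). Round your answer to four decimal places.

X ~ Binomial(8, 0.101); P(X ≤ 3) = Σ C(8,k) p^k (1−p)^(8−k) over k:
  k=0: C(8,0)·0.101^0·0.899^8 = 0.426656
  k=1: C(8,1)·0.101^1·0.899^7 = 0.383468
  k=2: C(8,2)·0.101^2·0.899^6 = 0.150785
  k=3: C(8,3)·0.101^3·0.899^5 = 0.033881
Total = 0.994790

0.9948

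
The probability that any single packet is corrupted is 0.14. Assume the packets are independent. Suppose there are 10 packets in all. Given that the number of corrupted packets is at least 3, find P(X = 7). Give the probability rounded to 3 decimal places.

0.001

X ~ Binomial(10, 0.14). Want P(X=7 | X≥3) = P(X=7) / P(X≥3).
P(X=7) = C(10,7)·0.14^7·0.86^3 = 0.00008
P(X≥3) = 1 − 0.22130 − 0.36026 − 0.26391 = 0.15453
Ratio = 0.00008 / 0.15453 = 0.00052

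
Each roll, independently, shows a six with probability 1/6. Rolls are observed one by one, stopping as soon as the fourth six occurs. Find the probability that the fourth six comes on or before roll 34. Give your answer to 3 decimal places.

Finishing within 34 rolls ⇔ at least 4 successes in the first 34. With X ~ Binomial(34, 0.166667), P(Y ≤ 34) = 1 − P(X ≤ 3).
  k=0: C(34,0)·0.166667^0·0.833333^34 = 0.00203
  k=1: C(34,1)·0.166667^1·0.833333^33 = 0.01381
  k=2: C(34,2)·0.166667^2·0.833333^32 = 0.04559
  k=3: C(34,3)·0.166667^3·0.833333^31 = 0.09726
1 − 0.15869 = 0.84131

0.841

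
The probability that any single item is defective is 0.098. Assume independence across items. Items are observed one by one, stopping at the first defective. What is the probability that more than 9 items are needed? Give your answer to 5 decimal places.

0.39524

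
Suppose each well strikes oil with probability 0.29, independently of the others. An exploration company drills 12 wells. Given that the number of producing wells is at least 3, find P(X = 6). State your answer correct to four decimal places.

X ~ Binomial(12, 0.29). Want P(X=6 | X≥3) = P(X=6) / P(X≥3).
P(X=6) = C(12,6)·0.29^6·0.71^6 = 0.070406
P(X≥3) = 1 − 0.016410 − 0.080431 − 0.180686 = 0.722474
Ratio = 0.070406 / 0.722474 = 0.097451

0.0975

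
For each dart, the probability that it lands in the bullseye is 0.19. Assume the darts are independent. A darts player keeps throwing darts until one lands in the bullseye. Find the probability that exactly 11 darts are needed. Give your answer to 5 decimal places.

0.02310

Geometric (trials to first success), p = 0.19.
P(Y = 11) = (1−p)^10 · p = 0.12158 · 0.19 = 0.0230996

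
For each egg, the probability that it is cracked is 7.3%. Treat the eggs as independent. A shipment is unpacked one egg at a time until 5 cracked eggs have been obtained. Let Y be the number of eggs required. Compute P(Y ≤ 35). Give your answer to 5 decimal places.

0.10858

Finishing within 35 eggs ⇔ at least 5 successes in the first 35. With X ~ Binomial(35, 0.073), P(Y ≤ 35) = 1 − P(X ≤ 4).
  k=0: C(35,0)·0.073^0·0.927^35 = 0.0704354
  k=1: C(35,1)·0.073^1·0.927^34 = 0.1941341
  k=2: C(35,2)·0.073^2·0.927^33 = 0.2598926
  k=3: C(35,3)·0.073^3·0.927^32 = 0.2251281
  k=4: C(35,4)·0.073^4·0.927^31 = 0.1418283
1 − 0.8914185 = 0.1085815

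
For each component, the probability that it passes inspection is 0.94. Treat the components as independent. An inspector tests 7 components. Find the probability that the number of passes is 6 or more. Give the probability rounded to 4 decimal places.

X ~ Binomial(7, 0.94); P(X ≥ 6) = Σ C(7,k) p^k (1−p)^(7−k) over k:
  k=6: C(7,6)·0.94^6·0.06^1 = 0.289745
  k=7: C(7,7)·0.94^7·0.06^0 = 0.648478
Total = 0.938223

0.9382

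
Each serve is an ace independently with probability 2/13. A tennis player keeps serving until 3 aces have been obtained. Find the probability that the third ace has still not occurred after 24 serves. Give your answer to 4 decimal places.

0.2629

Needing more than 24 serves ⇔ fewer than 3 successes in the first 24. With X ~ Binomial(24, 0.153846), P(Y > 24) = P(X ≤ 2).
  k=0: C(24,0)·0.153846^0·0.846154^24 = 0.018146
  k=1: C(24,1)·0.153846^1·0.846154^23 = 0.079183
  k=2: C(24,2)·0.153846^2·0.846154^22 = 0.165565
P(X ≤ 2) = 0.262894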